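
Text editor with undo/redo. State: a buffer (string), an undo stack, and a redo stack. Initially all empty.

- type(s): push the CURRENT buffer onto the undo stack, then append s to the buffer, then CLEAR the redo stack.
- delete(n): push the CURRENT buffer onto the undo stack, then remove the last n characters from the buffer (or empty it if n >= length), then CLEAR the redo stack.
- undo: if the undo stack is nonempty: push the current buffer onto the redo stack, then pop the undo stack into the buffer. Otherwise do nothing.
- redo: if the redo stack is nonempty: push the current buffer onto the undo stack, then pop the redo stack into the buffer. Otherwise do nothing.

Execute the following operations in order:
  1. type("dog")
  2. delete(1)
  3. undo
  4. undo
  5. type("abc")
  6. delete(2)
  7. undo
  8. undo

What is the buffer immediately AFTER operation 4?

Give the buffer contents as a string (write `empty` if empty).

Answer: empty

Derivation:
After op 1 (type): buf='dog' undo_depth=1 redo_depth=0
After op 2 (delete): buf='do' undo_depth=2 redo_depth=0
After op 3 (undo): buf='dog' undo_depth=1 redo_depth=1
After op 4 (undo): buf='(empty)' undo_depth=0 redo_depth=2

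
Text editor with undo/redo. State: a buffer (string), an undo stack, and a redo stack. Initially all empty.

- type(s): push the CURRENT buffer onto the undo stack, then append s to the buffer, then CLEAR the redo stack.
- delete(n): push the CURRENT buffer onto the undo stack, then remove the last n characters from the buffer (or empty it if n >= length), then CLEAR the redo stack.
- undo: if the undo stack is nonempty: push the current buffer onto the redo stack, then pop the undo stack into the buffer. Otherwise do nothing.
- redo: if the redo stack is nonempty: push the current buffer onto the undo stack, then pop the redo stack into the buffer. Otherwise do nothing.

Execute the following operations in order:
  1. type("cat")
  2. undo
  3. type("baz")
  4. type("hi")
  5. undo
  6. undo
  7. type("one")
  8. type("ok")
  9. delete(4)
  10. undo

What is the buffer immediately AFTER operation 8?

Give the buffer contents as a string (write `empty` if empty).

After op 1 (type): buf='cat' undo_depth=1 redo_depth=0
After op 2 (undo): buf='(empty)' undo_depth=0 redo_depth=1
After op 3 (type): buf='baz' undo_depth=1 redo_depth=0
After op 4 (type): buf='bazhi' undo_depth=2 redo_depth=0
After op 5 (undo): buf='baz' undo_depth=1 redo_depth=1
After op 6 (undo): buf='(empty)' undo_depth=0 redo_depth=2
After op 7 (type): buf='one' undo_depth=1 redo_depth=0
After op 8 (type): buf='oneok' undo_depth=2 redo_depth=0

Answer: oneok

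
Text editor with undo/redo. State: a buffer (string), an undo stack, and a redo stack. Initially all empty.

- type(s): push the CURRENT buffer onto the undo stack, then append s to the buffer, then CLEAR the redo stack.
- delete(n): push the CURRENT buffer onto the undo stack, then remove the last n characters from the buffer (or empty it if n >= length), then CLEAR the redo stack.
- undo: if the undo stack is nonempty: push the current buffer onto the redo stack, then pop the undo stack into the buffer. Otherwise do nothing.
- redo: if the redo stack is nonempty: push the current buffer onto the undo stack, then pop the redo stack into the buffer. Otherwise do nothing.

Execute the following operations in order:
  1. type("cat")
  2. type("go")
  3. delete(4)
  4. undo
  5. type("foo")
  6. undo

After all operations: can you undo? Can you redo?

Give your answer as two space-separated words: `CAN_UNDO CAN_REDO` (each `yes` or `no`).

After op 1 (type): buf='cat' undo_depth=1 redo_depth=0
After op 2 (type): buf='catgo' undo_depth=2 redo_depth=0
After op 3 (delete): buf='c' undo_depth=3 redo_depth=0
After op 4 (undo): buf='catgo' undo_depth=2 redo_depth=1
After op 5 (type): buf='catgofoo' undo_depth=3 redo_depth=0
After op 6 (undo): buf='catgo' undo_depth=2 redo_depth=1

Answer: yes yes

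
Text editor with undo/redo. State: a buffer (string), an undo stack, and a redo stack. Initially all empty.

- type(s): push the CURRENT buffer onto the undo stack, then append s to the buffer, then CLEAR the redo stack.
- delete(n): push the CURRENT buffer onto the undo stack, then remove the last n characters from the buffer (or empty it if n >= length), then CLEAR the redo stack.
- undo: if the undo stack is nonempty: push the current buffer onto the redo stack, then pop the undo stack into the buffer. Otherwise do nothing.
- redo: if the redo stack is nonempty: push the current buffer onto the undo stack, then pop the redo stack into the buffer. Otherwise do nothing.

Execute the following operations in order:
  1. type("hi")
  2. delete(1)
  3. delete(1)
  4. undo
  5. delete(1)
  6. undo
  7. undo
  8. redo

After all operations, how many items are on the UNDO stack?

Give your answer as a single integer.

After op 1 (type): buf='hi' undo_depth=1 redo_depth=0
After op 2 (delete): buf='h' undo_depth=2 redo_depth=0
After op 3 (delete): buf='(empty)' undo_depth=3 redo_depth=0
After op 4 (undo): buf='h' undo_depth=2 redo_depth=1
After op 5 (delete): buf='(empty)' undo_depth=3 redo_depth=0
After op 6 (undo): buf='h' undo_depth=2 redo_depth=1
After op 7 (undo): buf='hi' undo_depth=1 redo_depth=2
After op 8 (redo): buf='h' undo_depth=2 redo_depth=1

Answer: 2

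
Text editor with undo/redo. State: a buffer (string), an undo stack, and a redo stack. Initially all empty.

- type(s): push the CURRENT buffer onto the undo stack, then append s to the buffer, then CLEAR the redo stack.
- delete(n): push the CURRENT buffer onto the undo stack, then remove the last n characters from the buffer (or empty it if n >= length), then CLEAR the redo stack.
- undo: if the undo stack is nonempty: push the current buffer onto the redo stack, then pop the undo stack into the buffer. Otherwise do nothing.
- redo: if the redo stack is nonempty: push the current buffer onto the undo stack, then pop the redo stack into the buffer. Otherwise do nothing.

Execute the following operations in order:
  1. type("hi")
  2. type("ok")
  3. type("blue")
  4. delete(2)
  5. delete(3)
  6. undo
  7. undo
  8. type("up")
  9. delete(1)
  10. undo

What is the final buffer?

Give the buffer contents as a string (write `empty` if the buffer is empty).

After op 1 (type): buf='hi' undo_depth=1 redo_depth=0
After op 2 (type): buf='hiok' undo_depth=2 redo_depth=0
After op 3 (type): buf='hiokblue' undo_depth=3 redo_depth=0
After op 4 (delete): buf='hiokbl' undo_depth=4 redo_depth=0
After op 5 (delete): buf='hio' undo_depth=5 redo_depth=0
After op 6 (undo): buf='hiokbl' undo_depth=4 redo_depth=1
After op 7 (undo): buf='hiokblue' undo_depth=3 redo_depth=2
After op 8 (type): buf='hiokblueup' undo_depth=4 redo_depth=0
After op 9 (delete): buf='hiokblueu' undo_depth=5 redo_depth=0
After op 10 (undo): buf='hiokblueup' undo_depth=4 redo_depth=1

Answer: hiokblueup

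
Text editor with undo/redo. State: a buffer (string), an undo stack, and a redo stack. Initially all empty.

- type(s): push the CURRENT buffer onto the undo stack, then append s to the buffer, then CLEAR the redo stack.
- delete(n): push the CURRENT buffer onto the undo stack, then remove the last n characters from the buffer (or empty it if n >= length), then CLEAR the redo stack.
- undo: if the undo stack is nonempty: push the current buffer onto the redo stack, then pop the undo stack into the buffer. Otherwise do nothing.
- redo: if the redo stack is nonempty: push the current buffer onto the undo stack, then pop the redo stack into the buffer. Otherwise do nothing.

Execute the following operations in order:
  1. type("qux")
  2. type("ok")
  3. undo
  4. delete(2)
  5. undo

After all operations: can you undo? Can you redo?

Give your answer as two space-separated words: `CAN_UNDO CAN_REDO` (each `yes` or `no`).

Answer: yes yes

Derivation:
After op 1 (type): buf='qux' undo_depth=1 redo_depth=0
After op 2 (type): buf='quxok' undo_depth=2 redo_depth=0
After op 3 (undo): buf='qux' undo_depth=1 redo_depth=1
After op 4 (delete): buf='q' undo_depth=2 redo_depth=0
After op 5 (undo): buf='qux' undo_depth=1 redo_depth=1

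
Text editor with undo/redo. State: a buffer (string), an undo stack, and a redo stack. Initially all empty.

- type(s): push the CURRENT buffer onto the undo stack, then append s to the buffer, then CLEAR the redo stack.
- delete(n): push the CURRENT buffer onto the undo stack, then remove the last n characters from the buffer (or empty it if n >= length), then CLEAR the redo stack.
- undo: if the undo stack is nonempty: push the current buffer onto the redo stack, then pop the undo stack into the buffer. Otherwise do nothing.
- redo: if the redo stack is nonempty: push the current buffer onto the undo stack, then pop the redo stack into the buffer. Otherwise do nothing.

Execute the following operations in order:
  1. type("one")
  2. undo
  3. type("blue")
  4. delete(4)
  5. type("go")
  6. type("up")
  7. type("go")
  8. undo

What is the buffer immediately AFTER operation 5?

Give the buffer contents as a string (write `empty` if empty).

Answer: go

Derivation:
After op 1 (type): buf='one' undo_depth=1 redo_depth=0
After op 2 (undo): buf='(empty)' undo_depth=0 redo_depth=1
After op 3 (type): buf='blue' undo_depth=1 redo_depth=0
After op 4 (delete): buf='(empty)' undo_depth=2 redo_depth=0
After op 5 (type): buf='go' undo_depth=3 redo_depth=0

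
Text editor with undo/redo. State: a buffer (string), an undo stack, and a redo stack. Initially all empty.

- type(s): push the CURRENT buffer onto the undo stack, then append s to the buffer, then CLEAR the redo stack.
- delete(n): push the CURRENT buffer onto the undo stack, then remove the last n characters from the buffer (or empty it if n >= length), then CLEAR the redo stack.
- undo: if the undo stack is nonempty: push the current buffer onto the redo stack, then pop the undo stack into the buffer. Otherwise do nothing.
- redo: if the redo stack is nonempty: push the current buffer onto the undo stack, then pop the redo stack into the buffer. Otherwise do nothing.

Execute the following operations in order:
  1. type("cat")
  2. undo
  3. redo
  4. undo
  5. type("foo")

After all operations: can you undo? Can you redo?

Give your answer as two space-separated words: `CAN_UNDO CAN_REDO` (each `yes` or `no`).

Answer: yes no

Derivation:
After op 1 (type): buf='cat' undo_depth=1 redo_depth=0
After op 2 (undo): buf='(empty)' undo_depth=0 redo_depth=1
After op 3 (redo): buf='cat' undo_depth=1 redo_depth=0
After op 4 (undo): buf='(empty)' undo_depth=0 redo_depth=1
After op 5 (type): buf='foo' undo_depth=1 redo_depth=0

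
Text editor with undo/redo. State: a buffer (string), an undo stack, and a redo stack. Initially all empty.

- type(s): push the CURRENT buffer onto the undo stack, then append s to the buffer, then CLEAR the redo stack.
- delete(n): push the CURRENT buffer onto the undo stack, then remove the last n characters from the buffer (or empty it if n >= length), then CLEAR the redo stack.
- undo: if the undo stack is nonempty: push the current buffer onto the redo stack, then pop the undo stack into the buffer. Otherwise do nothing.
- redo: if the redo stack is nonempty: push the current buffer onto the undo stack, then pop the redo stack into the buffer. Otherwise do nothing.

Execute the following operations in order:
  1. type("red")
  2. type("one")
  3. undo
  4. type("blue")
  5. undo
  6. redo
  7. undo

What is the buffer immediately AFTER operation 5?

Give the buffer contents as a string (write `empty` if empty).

After op 1 (type): buf='red' undo_depth=1 redo_depth=0
After op 2 (type): buf='redone' undo_depth=2 redo_depth=0
After op 3 (undo): buf='red' undo_depth=1 redo_depth=1
After op 4 (type): buf='redblue' undo_depth=2 redo_depth=0
After op 5 (undo): buf='red' undo_depth=1 redo_depth=1

Answer: red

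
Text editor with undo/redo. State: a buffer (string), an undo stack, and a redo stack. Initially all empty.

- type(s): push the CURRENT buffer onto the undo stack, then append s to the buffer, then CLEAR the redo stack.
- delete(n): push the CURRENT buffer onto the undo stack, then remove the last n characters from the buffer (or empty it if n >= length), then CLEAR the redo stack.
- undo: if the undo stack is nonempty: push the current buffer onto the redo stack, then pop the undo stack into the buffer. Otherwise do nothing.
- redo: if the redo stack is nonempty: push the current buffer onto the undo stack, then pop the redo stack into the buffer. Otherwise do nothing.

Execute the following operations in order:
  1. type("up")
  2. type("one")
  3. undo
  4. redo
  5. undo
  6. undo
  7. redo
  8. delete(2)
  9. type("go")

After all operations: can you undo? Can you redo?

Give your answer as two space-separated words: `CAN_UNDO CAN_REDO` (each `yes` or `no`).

Answer: yes no

Derivation:
After op 1 (type): buf='up' undo_depth=1 redo_depth=0
After op 2 (type): buf='upone' undo_depth=2 redo_depth=0
After op 3 (undo): buf='up' undo_depth=1 redo_depth=1
After op 4 (redo): buf='upone' undo_depth=2 redo_depth=0
After op 5 (undo): buf='up' undo_depth=1 redo_depth=1
After op 6 (undo): buf='(empty)' undo_depth=0 redo_depth=2
After op 7 (redo): buf='up' undo_depth=1 redo_depth=1
After op 8 (delete): buf='(empty)' undo_depth=2 redo_depth=0
After op 9 (type): buf='go' undo_depth=3 redo_depth=0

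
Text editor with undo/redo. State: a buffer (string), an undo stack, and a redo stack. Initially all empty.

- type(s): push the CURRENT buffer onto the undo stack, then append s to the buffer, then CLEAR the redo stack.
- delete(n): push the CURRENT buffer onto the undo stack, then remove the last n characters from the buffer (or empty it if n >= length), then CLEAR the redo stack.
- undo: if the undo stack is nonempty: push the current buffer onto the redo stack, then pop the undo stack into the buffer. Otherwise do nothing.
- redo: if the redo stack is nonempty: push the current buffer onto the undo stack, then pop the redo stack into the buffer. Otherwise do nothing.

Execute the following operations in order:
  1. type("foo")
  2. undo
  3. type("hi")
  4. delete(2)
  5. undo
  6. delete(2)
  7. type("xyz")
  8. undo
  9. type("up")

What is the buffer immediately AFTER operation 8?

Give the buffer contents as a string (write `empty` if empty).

After op 1 (type): buf='foo' undo_depth=1 redo_depth=0
After op 2 (undo): buf='(empty)' undo_depth=0 redo_depth=1
After op 3 (type): buf='hi' undo_depth=1 redo_depth=0
After op 4 (delete): buf='(empty)' undo_depth=2 redo_depth=0
After op 5 (undo): buf='hi' undo_depth=1 redo_depth=1
After op 6 (delete): buf='(empty)' undo_depth=2 redo_depth=0
After op 7 (type): buf='xyz' undo_depth=3 redo_depth=0
After op 8 (undo): buf='(empty)' undo_depth=2 redo_depth=1

Answer: empty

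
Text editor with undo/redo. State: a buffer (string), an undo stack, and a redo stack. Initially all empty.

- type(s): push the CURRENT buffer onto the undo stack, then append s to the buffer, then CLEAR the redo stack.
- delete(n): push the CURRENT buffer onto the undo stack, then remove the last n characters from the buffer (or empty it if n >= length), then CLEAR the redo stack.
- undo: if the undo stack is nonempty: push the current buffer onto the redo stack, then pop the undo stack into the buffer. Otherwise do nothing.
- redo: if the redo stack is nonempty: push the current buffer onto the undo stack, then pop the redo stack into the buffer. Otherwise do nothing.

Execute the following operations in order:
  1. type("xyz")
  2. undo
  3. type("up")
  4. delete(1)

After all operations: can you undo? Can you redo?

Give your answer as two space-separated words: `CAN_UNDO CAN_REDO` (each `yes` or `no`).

Answer: yes no

Derivation:
After op 1 (type): buf='xyz' undo_depth=1 redo_depth=0
After op 2 (undo): buf='(empty)' undo_depth=0 redo_depth=1
After op 3 (type): buf='up' undo_depth=1 redo_depth=0
After op 4 (delete): buf='u' undo_depth=2 redo_depth=0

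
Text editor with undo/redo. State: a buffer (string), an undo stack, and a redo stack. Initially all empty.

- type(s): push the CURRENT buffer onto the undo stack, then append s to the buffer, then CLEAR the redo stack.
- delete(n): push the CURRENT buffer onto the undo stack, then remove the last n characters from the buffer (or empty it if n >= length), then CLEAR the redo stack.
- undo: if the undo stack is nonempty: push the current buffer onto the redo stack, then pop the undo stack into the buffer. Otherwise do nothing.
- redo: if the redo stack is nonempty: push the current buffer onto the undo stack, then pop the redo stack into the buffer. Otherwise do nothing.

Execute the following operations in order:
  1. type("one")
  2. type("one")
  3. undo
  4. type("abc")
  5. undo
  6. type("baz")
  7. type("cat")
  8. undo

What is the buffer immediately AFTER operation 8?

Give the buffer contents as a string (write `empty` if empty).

Answer: onebaz

Derivation:
After op 1 (type): buf='one' undo_depth=1 redo_depth=0
After op 2 (type): buf='oneone' undo_depth=2 redo_depth=0
After op 3 (undo): buf='one' undo_depth=1 redo_depth=1
After op 4 (type): buf='oneabc' undo_depth=2 redo_depth=0
After op 5 (undo): buf='one' undo_depth=1 redo_depth=1
After op 6 (type): buf='onebaz' undo_depth=2 redo_depth=0
After op 7 (type): buf='onebazcat' undo_depth=3 redo_depth=0
After op 8 (undo): buf='onebaz' undo_depth=2 redo_depth=1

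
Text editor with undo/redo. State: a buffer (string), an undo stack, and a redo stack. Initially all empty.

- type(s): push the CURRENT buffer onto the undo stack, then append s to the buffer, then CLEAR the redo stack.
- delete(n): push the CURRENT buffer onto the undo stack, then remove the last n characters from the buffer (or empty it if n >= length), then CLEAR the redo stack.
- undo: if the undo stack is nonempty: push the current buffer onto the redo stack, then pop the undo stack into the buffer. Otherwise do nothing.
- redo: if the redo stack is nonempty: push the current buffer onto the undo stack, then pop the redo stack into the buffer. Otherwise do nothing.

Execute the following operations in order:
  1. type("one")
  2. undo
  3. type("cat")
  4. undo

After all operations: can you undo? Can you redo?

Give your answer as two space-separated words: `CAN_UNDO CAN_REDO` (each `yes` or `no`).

After op 1 (type): buf='one' undo_depth=1 redo_depth=0
After op 2 (undo): buf='(empty)' undo_depth=0 redo_depth=1
After op 3 (type): buf='cat' undo_depth=1 redo_depth=0
After op 4 (undo): buf='(empty)' undo_depth=0 redo_depth=1

Answer: no yes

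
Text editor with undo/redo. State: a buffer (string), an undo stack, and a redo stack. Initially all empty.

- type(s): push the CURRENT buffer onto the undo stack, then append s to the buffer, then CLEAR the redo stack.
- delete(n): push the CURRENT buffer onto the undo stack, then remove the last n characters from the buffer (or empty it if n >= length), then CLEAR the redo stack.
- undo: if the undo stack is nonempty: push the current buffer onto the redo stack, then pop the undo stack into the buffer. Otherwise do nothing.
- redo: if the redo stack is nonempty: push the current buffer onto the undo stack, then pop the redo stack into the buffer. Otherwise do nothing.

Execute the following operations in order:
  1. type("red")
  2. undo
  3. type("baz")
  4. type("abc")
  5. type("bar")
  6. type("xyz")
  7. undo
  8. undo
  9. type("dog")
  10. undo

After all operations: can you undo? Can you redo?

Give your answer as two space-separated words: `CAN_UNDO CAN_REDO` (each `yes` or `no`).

After op 1 (type): buf='red' undo_depth=1 redo_depth=0
After op 2 (undo): buf='(empty)' undo_depth=0 redo_depth=1
After op 3 (type): buf='baz' undo_depth=1 redo_depth=0
After op 4 (type): buf='bazabc' undo_depth=2 redo_depth=0
After op 5 (type): buf='bazabcbar' undo_depth=3 redo_depth=0
After op 6 (type): buf='bazabcbarxyz' undo_depth=4 redo_depth=0
After op 7 (undo): buf='bazabcbar' undo_depth=3 redo_depth=1
After op 8 (undo): buf='bazabc' undo_depth=2 redo_depth=2
After op 9 (type): buf='bazabcdog' undo_depth=3 redo_depth=0
After op 10 (undo): buf='bazabc' undo_depth=2 redo_depth=1

Answer: yes yes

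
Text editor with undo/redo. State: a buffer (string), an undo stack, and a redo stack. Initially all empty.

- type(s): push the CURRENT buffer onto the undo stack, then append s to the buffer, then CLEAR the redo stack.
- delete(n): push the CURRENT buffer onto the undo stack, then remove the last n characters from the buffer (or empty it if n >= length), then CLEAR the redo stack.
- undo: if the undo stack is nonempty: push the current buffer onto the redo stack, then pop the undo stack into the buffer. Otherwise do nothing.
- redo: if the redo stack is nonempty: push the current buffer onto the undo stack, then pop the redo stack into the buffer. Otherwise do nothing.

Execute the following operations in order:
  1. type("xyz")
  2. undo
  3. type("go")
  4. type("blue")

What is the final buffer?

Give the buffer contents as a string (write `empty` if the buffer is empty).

After op 1 (type): buf='xyz' undo_depth=1 redo_depth=0
After op 2 (undo): buf='(empty)' undo_depth=0 redo_depth=1
After op 3 (type): buf='go' undo_depth=1 redo_depth=0
After op 4 (type): buf='goblue' undo_depth=2 redo_depth=0

Answer: goblue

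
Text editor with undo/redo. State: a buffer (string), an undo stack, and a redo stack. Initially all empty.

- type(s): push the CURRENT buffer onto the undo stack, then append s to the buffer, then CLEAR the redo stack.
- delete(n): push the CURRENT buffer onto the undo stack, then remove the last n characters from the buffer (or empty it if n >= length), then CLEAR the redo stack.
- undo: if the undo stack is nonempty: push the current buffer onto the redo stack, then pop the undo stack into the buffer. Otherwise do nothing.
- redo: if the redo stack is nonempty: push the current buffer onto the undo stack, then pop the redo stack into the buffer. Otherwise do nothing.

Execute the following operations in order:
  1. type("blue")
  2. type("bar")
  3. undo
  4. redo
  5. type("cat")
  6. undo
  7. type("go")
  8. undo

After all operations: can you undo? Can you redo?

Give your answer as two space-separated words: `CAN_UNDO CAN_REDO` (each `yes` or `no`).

After op 1 (type): buf='blue' undo_depth=1 redo_depth=0
After op 2 (type): buf='bluebar' undo_depth=2 redo_depth=0
After op 3 (undo): buf='blue' undo_depth=1 redo_depth=1
After op 4 (redo): buf='bluebar' undo_depth=2 redo_depth=0
After op 5 (type): buf='bluebarcat' undo_depth=3 redo_depth=0
After op 6 (undo): buf='bluebar' undo_depth=2 redo_depth=1
After op 7 (type): buf='bluebargo' undo_depth=3 redo_depth=0
After op 8 (undo): buf='bluebar' undo_depth=2 redo_depth=1

Answer: yes yes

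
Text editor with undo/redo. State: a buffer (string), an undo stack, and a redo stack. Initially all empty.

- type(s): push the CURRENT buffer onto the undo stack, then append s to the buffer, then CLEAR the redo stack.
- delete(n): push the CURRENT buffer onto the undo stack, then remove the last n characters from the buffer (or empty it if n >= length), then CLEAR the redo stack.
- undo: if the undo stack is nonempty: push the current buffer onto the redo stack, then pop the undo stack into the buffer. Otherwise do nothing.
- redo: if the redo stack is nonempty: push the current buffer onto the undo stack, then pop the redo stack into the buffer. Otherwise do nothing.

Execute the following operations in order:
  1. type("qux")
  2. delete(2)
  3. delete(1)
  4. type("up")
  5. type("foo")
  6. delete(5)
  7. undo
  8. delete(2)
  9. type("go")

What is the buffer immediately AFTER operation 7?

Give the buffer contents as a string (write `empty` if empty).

Answer: upfoo

Derivation:
After op 1 (type): buf='qux' undo_depth=1 redo_depth=0
After op 2 (delete): buf='q' undo_depth=2 redo_depth=0
After op 3 (delete): buf='(empty)' undo_depth=3 redo_depth=0
After op 4 (type): buf='up' undo_depth=4 redo_depth=0
After op 5 (type): buf='upfoo' undo_depth=5 redo_depth=0
After op 6 (delete): buf='(empty)' undo_depth=6 redo_depth=0
After op 7 (undo): buf='upfoo' undo_depth=5 redo_depth=1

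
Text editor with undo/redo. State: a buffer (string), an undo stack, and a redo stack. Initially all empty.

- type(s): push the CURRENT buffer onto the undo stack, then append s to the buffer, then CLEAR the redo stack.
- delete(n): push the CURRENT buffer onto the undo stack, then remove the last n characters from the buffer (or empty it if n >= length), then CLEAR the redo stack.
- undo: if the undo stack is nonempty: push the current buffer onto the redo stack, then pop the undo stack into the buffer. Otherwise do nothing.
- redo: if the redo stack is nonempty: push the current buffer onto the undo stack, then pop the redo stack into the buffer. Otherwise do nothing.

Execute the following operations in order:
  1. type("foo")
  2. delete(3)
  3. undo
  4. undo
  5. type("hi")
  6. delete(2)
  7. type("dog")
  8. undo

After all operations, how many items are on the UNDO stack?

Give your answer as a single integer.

Answer: 2

Derivation:
After op 1 (type): buf='foo' undo_depth=1 redo_depth=0
After op 2 (delete): buf='(empty)' undo_depth=2 redo_depth=0
After op 3 (undo): buf='foo' undo_depth=1 redo_depth=1
After op 4 (undo): buf='(empty)' undo_depth=0 redo_depth=2
After op 5 (type): buf='hi' undo_depth=1 redo_depth=0
After op 6 (delete): buf='(empty)' undo_depth=2 redo_depth=0
After op 7 (type): buf='dog' undo_depth=3 redo_depth=0
After op 8 (undo): buf='(empty)' undo_depth=2 redo_depth=1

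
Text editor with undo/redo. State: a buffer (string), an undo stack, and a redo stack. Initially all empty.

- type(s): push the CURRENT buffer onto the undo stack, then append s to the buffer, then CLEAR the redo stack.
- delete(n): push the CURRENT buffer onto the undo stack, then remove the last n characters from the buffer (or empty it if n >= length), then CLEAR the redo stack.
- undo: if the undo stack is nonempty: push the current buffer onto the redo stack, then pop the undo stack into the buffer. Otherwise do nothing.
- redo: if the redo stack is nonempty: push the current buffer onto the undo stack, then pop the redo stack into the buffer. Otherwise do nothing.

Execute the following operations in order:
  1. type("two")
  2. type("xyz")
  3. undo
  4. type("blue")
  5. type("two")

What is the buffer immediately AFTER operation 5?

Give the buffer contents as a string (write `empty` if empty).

Answer: twobluetwo

Derivation:
After op 1 (type): buf='two' undo_depth=1 redo_depth=0
After op 2 (type): buf='twoxyz' undo_depth=2 redo_depth=0
After op 3 (undo): buf='two' undo_depth=1 redo_depth=1
After op 4 (type): buf='twoblue' undo_depth=2 redo_depth=0
After op 5 (type): buf='twobluetwo' undo_depth=3 redo_depth=0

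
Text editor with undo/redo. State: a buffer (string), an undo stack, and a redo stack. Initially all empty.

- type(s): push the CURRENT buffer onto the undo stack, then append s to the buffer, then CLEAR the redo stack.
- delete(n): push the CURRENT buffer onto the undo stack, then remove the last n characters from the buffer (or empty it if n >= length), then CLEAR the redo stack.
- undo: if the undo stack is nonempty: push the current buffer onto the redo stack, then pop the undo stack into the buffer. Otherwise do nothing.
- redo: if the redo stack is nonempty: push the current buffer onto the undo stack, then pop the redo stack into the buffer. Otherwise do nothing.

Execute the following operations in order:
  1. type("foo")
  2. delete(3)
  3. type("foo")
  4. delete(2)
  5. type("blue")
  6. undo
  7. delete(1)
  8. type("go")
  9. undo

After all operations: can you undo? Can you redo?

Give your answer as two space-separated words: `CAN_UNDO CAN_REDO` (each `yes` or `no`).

Answer: yes yes

Derivation:
After op 1 (type): buf='foo' undo_depth=1 redo_depth=0
After op 2 (delete): buf='(empty)' undo_depth=2 redo_depth=0
After op 3 (type): buf='foo' undo_depth=3 redo_depth=0
After op 4 (delete): buf='f' undo_depth=4 redo_depth=0
After op 5 (type): buf='fblue' undo_depth=5 redo_depth=0
After op 6 (undo): buf='f' undo_depth=4 redo_depth=1
After op 7 (delete): buf='(empty)' undo_depth=5 redo_depth=0
After op 8 (type): buf='go' undo_depth=6 redo_depth=0
After op 9 (undo): buf='(empty)' undo_depth=5 redo_depth=1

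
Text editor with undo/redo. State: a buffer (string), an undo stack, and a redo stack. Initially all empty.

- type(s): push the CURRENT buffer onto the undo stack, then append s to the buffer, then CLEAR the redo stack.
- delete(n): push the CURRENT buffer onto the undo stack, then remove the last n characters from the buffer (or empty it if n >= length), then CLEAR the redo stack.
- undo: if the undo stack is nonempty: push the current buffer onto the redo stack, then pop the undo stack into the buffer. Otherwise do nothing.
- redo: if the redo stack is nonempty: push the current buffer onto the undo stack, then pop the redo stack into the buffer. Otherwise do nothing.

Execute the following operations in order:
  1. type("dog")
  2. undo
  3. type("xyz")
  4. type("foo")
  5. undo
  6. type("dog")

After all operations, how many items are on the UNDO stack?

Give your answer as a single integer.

After op 1 (type): buf='dog' undo_depth=1 redo_depth=0
After op 2 (undo): buf='(empty)' undo_depth=0 redo_depth=1
After op 3 (type): buf='xyz' undo_depth=1 redo_depth=0
After op 4 (type): buf='xyzfoo' undo_depth=2 redo_depth=0
After op 5 (undo): buf='xyz' undo_depth=1 redo_depth=1
After op 6 (type): buf='xyzdog' undo_depth=2 redo_depth=0

Answer: 2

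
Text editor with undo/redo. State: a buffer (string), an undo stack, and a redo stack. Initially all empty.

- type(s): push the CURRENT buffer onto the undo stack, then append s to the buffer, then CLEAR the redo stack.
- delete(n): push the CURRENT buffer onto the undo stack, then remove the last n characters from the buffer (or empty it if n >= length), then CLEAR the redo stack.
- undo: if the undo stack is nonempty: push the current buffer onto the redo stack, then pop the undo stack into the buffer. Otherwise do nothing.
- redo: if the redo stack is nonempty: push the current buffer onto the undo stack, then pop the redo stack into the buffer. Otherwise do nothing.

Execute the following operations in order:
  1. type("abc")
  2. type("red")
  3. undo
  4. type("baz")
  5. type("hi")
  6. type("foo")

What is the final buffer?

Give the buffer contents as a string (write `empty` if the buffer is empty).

Answer: abcbazhifoo

Derivation:
After op 1 (type): buf='abc' undo_depth=1 redo_depth=0
After op 2 (type): buf='abcred' undo_depth=2 redo_depth=0
After op 3 (undo): buf='abc' undo_depth=1 redo_depth=1
After op 4 (type): buf='abcbaz' undo_depth=2 redo_depth=0
After op 5 (type): buf='abcbazhi' undo_depth=3 redo_depth=0
After op 6 (type): buf='abcbazhifoo' undo_depth=4 redo_depth=0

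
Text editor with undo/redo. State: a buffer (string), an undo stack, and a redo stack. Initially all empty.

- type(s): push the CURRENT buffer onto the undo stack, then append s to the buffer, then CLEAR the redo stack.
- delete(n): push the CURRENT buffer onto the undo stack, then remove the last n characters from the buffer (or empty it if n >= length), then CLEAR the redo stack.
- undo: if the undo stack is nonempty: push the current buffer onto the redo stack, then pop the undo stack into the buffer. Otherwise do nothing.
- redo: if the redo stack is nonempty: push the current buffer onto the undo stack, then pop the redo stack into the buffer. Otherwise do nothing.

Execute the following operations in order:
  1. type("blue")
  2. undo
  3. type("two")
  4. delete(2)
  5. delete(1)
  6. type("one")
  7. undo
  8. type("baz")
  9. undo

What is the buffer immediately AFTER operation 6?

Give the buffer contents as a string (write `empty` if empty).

After op 1 (type): buf='blue' undo_depth=1 redo_depth=0
After op 2 (undo): buf='(empty)' undo_depth=0 redo_depth=1
After op 3 (type): buf='two' undo_depth=1 redo_depth=0
After op 4 (delete): buf='t' undo_depth=2 redo_depth=0
After op 5 (delete): buf='(empty)' undo_depth=3 redo_depth=0
After op 6 (type): buf='one' undo_depth=4 redo_depth=0

Answer: one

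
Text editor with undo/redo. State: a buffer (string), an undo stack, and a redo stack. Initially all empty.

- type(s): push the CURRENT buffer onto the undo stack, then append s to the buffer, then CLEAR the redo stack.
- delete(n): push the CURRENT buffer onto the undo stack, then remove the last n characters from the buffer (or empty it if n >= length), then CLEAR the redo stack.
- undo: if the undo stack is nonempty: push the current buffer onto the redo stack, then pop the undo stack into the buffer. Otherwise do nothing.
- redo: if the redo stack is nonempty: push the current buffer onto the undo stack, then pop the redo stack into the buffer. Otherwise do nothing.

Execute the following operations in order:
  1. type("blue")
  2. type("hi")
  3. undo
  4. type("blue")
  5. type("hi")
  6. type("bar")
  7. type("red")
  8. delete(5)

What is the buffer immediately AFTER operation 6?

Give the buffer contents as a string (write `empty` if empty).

Answer: bluebluehibar

Derivation:
After op 1 (type): buf='blue' undo_depth=1 redo_depth=0
After op 2 (type): buf='bluehi' undo_depth=2 redo_depth=0
After op 3 (undo): buf='blue' undo_depth=1 redo_depth=1
After op 4 (type): buf='blueblue' undo_depth=2 redo_depth=0
After op 5 (type): buf='bluebluehi' undo_depth=3 redo_depth=0
After op 6 (type): buf='bluebluehibar' undo_depth=4 redo_depth=0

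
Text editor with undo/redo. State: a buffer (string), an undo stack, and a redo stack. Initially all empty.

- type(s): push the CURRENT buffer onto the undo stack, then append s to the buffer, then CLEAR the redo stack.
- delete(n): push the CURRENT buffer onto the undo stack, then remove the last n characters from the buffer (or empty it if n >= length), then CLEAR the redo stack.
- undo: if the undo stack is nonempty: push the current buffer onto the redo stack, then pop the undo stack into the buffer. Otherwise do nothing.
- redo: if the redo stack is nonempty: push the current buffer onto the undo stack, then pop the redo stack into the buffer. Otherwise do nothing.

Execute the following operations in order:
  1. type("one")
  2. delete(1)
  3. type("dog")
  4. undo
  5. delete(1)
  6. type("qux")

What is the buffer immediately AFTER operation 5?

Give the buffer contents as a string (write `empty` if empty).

After op 1 (type): buf='one' undo_depth=1 redo_depth=0
After op 2 (delete): buf='on' undo_depth=2 redo_depth=0
After op 3 (type): buf='ondog' undo_depth=3 redo_depth=0
After op 4 (undo): buf='on' undo_depth=2 redo_depth=1
After op 5 (delete): buf='o' undo_depth=3 redo_depth=0

Answer: o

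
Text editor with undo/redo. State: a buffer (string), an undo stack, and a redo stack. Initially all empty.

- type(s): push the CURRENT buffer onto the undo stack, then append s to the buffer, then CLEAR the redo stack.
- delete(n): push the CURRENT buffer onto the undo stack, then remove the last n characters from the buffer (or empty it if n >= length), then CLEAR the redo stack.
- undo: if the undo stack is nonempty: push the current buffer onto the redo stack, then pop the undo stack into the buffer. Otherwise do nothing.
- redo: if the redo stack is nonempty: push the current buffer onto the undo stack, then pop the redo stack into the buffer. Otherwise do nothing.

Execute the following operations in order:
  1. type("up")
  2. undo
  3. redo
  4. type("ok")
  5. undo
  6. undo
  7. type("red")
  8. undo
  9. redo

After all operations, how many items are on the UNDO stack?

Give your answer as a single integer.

Answer: 1

Derivation:
After op 1 (type): buf='up' undo_depth=1 redo_depth=0
After op 2 (undo): buf='(empty)' undo_depth=0 redo_depth=1
After op 3 (redo): buf='up' undo_depth=1 redo_depth=0
After op 4 (type): buf='upok' undo_depth=2 redo_depth=0
After op 5 (undo): buf='up' undo_depth=1 redo_depth=1
After op 6 (undo): buf='(empty)' undo_depth=0 redo_depth=2
After op 7 (type): buf='red' undo_depth=1 redo_depth=0
After op 8 (undo): buf='(empty)' undo_depth=0 redo_depth=1
After op 9 (redo): buf='red' undo_depth=1 redo_depth=0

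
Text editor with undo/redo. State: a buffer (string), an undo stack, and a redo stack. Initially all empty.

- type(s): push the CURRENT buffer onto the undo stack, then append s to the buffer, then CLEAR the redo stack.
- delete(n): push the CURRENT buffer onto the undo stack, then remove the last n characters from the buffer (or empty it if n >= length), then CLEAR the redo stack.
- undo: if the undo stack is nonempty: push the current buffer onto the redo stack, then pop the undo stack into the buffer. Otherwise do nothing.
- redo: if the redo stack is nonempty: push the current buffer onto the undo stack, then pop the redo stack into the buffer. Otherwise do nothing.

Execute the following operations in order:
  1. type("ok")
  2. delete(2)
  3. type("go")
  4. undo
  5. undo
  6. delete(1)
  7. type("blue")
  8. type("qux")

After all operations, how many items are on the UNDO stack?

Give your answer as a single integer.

After op 1 (type): buf='ok' undo_depth=1 redo_depth=0
After op 2 (delete): buf='(empty)' undo_depth=2 redo_depth=0
After op 3 (type): buf='go' undo_depth=3 redo_depth=0
After op 4 (undo): buf='(empty)' undo_depth=2 redo_depth=1
After op 5 (undo): buf='ok' undo_depth=1 redo_depth=2
After op 6 (delete): buf='o' undo_depth=2 redo_depth=0
After op 7 (type): buf='oblue' undo_depth=3 redo_depth=0
After op 8 (type): buf='obluequx' undo_depth=4 redo_depth=0

Answer: 4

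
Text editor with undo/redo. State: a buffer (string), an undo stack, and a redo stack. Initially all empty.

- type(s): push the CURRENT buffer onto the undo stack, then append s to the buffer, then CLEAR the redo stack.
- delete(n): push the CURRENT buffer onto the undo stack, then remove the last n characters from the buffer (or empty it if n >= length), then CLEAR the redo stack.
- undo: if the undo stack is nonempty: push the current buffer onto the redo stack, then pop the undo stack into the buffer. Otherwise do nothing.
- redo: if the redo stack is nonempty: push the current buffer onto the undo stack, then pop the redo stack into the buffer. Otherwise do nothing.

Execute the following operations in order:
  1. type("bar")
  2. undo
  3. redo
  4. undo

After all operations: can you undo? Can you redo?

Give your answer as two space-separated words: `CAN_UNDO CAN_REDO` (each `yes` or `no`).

After op 1 (type): buf='bar' undo_depth=1 redo_depth=0
After op 2 (undo): buf='(empty)' undo_depth=0 redo_depth=1
After op 3 (redo): buf='bar' undo_depth=1 redo_depth=0
After op 4 (undo): buf='(empty)' undo_depth=0 redo_depth=1

Answer: no yes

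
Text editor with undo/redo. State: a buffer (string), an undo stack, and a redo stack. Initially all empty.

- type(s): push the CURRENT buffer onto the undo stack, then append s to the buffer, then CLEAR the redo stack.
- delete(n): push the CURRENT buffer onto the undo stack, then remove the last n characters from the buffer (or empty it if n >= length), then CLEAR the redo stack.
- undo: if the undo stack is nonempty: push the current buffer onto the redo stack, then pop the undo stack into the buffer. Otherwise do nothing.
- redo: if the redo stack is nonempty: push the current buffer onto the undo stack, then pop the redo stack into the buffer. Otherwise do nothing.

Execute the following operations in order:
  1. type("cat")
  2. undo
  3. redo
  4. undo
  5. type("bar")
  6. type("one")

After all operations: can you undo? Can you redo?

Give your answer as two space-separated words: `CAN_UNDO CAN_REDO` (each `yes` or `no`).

After op 1 (type): buf='cat' undo_depth=1 redo_depth=0
After op 2 (undo): buf='(empty)' undo_depth=0 redo_depth=1
After op 3 (redo): buf='cat' undo_depth=1 redo_depth=0
After op 4 (undo): buf='(empty)' undo_depth=0 redo_depth=1
After op 5 (type): buf='bar' undo_depth=1 redo_depth=0
After op 6 (type): buf='barone' undo_depth=2 redo_depth=0

Answer: yes no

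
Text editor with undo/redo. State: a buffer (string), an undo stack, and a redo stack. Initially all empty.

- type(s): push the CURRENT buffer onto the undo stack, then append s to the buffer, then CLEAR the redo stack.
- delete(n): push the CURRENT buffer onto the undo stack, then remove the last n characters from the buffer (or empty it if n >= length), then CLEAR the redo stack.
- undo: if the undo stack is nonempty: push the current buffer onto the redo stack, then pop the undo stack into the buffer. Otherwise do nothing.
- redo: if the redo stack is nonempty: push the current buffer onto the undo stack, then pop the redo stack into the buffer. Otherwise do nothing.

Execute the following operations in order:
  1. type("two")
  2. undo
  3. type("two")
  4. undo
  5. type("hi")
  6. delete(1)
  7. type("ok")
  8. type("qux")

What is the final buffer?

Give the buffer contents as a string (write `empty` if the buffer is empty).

After op 1 (type): buf='two' undo_depth=1 redo_depth=0
After op 2 (undo): buf='(empty)' undo_depth=0 redo_depth=1
After op 3 (type): buf='two' undo_depth=1 redo_depth=0
After op 4 (undo): buf='(empty)' undo_depth=0 redo_depth=1
After op 5 (type): buf='hi' undo_depth=1 redo_depth=0
After op 6 (delete): buf='h' undo_depth=2 redo_depth=0
After op 7 (type): buf='hok' undo_depth=3 redo_depth=0
After op 8 (type): buf='hokqux' undo_depth=4 redo_depth=0

Answer: hokqux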